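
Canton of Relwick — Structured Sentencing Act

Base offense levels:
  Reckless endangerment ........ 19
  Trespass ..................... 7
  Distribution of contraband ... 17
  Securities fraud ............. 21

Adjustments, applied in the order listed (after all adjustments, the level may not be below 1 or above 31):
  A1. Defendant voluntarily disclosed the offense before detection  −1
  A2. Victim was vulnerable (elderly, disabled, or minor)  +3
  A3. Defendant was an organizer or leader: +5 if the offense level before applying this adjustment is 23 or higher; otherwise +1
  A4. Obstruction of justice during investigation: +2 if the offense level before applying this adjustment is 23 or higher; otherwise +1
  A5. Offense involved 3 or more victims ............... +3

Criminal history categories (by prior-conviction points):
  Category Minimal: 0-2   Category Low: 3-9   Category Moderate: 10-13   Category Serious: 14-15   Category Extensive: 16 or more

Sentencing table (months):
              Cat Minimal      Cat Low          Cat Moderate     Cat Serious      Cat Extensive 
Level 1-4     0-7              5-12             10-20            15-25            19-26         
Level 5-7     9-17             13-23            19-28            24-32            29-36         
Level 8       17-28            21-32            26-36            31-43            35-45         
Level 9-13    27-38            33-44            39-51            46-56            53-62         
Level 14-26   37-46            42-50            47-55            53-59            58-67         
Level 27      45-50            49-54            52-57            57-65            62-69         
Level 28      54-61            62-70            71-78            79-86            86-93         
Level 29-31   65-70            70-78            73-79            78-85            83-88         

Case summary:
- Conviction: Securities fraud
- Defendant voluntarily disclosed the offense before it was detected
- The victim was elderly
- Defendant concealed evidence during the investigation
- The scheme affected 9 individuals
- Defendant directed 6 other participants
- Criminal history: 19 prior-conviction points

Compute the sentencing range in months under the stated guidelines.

83-88 months

Base offense level for securities fraud: 21.
A1 applies: 21 − 1 = 20.
A2 applies: 20 + 3 = 23.
A3 applies (level before this adjustment is 23 ≥ 23, so +5): 23 + 5 = 28.
A4 applies (level before this adjustment is 28 ≥ 23, so +2): 28 + 2 = 30.
A5 applies: 30 + 3 = 33.
Level 33 exceeds the maximum of 31; capped at 31.
Final offense level: 31.
Criminal history: 19 prior points → Category Extensive (16+).
Level 31 falls in the 29-31 band.
Grid: Level 29-31 × Category Extensive = 83-88 months.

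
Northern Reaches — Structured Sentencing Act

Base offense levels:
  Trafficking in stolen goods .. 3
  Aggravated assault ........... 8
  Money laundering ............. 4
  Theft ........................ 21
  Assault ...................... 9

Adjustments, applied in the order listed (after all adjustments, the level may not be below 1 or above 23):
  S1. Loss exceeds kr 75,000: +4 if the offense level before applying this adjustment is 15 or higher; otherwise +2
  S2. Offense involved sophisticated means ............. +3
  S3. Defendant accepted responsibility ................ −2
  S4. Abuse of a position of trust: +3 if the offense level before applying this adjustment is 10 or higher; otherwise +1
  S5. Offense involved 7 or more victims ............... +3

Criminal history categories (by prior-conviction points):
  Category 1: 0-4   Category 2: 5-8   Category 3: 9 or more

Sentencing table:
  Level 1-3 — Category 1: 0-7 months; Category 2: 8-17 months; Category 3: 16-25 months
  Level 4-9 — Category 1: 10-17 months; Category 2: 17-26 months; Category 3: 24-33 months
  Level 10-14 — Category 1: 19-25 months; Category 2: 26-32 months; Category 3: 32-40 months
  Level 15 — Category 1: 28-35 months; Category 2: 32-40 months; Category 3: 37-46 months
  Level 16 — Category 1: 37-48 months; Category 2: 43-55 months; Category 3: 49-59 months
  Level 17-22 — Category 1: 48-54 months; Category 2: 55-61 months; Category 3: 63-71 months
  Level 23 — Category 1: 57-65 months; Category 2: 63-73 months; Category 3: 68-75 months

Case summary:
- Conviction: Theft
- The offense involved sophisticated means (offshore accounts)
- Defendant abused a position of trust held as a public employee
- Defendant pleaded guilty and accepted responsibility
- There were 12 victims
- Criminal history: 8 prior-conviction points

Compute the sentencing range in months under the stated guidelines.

63-73 months

Base offense level for theft: 21.
S2 applies: 21 + 3 = 24.
S3 applies: 24 − 2 = 22.
S4 applies (level before this adjustment is 22 ≥ 10, so +3): 22 + 3 = 25.
S5 applies: 25 + 3 = 28.
Level 28 exceeds the maximum of 23; capped at 23.
Final offense level: 23.
Criminal history: 8 prior points → Category 2 (5-8).
Level 23 falls in the 23 band.
Grid: Level 23 × Category 2 = 63-73 months.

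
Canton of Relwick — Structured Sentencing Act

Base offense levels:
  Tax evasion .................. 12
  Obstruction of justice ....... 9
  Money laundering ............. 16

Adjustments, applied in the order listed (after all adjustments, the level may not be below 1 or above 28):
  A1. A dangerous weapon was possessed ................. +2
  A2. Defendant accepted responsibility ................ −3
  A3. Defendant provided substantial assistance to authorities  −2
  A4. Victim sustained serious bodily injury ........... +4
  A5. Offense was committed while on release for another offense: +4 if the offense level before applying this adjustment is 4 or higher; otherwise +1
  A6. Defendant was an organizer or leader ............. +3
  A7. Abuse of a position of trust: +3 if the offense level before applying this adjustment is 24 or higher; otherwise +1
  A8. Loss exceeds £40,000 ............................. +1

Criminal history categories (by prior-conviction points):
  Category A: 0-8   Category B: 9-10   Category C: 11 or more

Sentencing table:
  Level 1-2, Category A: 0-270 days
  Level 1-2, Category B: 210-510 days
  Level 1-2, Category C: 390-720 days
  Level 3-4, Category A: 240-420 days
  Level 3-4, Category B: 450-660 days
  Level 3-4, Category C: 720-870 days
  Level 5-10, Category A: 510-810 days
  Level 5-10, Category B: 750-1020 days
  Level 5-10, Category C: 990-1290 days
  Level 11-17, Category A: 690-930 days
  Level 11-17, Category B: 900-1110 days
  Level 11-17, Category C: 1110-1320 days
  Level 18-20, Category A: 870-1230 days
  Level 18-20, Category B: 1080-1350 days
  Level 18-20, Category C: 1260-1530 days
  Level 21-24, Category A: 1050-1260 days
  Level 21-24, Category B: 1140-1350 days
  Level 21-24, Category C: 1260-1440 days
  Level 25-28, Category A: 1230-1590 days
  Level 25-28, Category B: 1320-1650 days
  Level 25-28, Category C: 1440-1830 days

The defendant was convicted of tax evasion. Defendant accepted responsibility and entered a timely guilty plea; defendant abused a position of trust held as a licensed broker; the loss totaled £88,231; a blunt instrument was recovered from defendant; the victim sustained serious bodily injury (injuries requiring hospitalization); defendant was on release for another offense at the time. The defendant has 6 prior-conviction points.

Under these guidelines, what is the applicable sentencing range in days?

Base offense level for tax evasion: 12.
A1 applies: 12 + 2 = 14.
A2 applies: 14 − 3 = 11.
A3 does not apply.
A4 applies: 11 + 4 = 15.
A5 applies (level before this adjustment is 15 ≥ 4, so +4): 15 + 4 = 19.
A6 does not apply.
A7 applies (level before this adjustment is 19 < 24, so +1): 19 + 1 = 20.
A8 applies: 20 + 1 = 21.
Final offense level: 21.
Criminal history: 6 prior points → Category A (0-8).
Level 21 falls in the 21-24 band.
Grid: Level 21-24 × Category A = 1050-1260 days.

1050-1260 days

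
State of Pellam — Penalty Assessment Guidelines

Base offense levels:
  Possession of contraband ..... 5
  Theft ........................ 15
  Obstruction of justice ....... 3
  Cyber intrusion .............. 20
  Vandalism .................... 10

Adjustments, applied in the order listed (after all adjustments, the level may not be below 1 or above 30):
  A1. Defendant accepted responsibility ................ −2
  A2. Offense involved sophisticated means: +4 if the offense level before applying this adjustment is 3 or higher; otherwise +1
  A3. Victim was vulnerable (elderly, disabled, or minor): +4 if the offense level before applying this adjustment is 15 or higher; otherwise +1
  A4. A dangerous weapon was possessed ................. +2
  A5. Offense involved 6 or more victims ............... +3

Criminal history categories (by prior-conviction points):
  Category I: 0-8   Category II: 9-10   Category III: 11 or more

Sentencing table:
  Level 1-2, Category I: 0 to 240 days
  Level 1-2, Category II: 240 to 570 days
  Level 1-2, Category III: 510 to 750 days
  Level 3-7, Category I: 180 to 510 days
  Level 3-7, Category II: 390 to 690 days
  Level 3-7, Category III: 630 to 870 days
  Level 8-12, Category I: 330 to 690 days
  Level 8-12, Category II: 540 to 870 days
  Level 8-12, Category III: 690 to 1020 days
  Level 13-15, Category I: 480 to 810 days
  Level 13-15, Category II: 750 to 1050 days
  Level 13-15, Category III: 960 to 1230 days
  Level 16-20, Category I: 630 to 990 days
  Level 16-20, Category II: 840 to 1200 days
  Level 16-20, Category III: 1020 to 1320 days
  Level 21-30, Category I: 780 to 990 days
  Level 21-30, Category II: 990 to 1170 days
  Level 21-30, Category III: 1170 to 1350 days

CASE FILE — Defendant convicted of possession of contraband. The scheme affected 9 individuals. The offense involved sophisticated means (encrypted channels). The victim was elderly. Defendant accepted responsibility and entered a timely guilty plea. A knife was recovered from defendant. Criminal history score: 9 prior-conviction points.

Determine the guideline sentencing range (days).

750-1050 days

Base offense level for possession of contraband: 5.
A1 applies: 5 − 2 = 3.
A2 applies (level before this adjustment is 3 ≥ 3, so +4): 3 + 4 = 7.
A3 applies (level before this adjustment is 7 < 15, so +1): 7 + 1 = 8.
A4 applies: 8 + 2 = 10.
A5 applies: 10 + 3 = 13.
Final offense level: 13.
Criminal history: 9 prior points → Category II (9-10).
Level 13 falls in the 13-15 band.
Grid: Level 13-15 × Category II = 750-1050 days.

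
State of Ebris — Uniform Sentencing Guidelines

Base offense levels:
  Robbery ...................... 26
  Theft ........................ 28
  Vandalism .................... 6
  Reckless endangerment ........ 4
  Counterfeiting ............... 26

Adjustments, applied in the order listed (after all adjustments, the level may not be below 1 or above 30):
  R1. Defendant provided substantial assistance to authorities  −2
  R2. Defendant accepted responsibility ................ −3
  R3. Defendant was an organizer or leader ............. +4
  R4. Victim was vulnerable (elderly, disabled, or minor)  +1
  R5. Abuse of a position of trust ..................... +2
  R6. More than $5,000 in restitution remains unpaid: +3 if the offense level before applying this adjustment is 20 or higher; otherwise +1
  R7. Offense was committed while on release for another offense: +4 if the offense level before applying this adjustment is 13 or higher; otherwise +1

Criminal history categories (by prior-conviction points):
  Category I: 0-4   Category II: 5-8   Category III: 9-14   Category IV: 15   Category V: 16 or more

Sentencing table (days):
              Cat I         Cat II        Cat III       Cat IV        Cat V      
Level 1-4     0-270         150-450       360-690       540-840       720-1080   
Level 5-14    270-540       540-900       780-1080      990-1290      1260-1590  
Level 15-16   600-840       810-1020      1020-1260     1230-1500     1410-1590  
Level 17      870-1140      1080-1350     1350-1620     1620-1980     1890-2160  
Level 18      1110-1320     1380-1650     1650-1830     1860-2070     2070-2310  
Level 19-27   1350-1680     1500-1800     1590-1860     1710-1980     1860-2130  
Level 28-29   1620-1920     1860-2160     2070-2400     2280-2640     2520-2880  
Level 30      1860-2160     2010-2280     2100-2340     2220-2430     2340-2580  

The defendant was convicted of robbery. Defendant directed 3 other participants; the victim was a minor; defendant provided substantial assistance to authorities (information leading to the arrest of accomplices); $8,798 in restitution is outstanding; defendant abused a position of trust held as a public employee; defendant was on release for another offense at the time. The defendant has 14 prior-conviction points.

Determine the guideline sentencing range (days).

Base offense level for robbery: 26.
R1 applies: 26 − 2 = 24.
R2 does not apply.
R3 applies: 24 + 4 = 28.
R4 applies: 28 + 1 = 29.
R5 applies: 29 + 2 = 31.
R6 applies (level before this adjustment is 31 ≥ 20, so +3): 31 + 3 = 34.
R7 applies (level before this adjustment is 34 ≥ 13, so +4): 34 + 4 = 38.
Level 38 exceeds the maximum of 30; capped at 30.
Final offense level: 30.
Criminal history: 14 prior points → Category III (9-14).
Level 30 falls in the 30 band.
Grid: Level 30 × Category III = 2100-2340 days.

2100-2340 days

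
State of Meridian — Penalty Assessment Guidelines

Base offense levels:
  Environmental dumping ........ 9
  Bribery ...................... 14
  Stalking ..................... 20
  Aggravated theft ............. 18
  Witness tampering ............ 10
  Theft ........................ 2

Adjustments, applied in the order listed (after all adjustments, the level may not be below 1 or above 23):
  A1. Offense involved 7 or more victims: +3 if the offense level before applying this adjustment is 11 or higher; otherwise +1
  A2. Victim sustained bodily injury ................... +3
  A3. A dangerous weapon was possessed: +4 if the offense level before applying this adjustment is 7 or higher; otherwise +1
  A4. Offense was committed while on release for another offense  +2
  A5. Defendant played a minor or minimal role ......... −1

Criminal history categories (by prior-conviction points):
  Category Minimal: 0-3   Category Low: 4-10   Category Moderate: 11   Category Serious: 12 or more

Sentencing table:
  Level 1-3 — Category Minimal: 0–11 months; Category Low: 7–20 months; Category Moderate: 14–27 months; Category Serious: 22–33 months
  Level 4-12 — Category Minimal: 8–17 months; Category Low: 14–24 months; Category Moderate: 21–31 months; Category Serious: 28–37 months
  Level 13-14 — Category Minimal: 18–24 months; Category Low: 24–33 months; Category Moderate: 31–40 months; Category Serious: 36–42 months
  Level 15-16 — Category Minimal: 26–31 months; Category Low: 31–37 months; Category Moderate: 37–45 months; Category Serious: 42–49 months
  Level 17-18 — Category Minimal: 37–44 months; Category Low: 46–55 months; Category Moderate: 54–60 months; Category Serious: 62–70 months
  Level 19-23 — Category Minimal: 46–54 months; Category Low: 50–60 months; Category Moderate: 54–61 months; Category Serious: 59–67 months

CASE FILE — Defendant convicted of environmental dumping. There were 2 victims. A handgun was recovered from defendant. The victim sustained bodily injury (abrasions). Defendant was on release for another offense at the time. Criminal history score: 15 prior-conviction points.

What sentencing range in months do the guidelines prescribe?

Base offense level for environmental dumping: 9.
A2 applies: 9 + 3 = 12.
A3 applies (level before this adjustment is 12 ≥ 7, so +4): 12 + 4 = 16.
A4 applies: 16 + 2 = 18.
Final offense level: 18.
Criminal history: 15 prior points → Category Serious (12+).
Level 18 falls in the 17-18 band.
Grid: Level 17-18 × Category Serious = 62-70 months.

62-70 months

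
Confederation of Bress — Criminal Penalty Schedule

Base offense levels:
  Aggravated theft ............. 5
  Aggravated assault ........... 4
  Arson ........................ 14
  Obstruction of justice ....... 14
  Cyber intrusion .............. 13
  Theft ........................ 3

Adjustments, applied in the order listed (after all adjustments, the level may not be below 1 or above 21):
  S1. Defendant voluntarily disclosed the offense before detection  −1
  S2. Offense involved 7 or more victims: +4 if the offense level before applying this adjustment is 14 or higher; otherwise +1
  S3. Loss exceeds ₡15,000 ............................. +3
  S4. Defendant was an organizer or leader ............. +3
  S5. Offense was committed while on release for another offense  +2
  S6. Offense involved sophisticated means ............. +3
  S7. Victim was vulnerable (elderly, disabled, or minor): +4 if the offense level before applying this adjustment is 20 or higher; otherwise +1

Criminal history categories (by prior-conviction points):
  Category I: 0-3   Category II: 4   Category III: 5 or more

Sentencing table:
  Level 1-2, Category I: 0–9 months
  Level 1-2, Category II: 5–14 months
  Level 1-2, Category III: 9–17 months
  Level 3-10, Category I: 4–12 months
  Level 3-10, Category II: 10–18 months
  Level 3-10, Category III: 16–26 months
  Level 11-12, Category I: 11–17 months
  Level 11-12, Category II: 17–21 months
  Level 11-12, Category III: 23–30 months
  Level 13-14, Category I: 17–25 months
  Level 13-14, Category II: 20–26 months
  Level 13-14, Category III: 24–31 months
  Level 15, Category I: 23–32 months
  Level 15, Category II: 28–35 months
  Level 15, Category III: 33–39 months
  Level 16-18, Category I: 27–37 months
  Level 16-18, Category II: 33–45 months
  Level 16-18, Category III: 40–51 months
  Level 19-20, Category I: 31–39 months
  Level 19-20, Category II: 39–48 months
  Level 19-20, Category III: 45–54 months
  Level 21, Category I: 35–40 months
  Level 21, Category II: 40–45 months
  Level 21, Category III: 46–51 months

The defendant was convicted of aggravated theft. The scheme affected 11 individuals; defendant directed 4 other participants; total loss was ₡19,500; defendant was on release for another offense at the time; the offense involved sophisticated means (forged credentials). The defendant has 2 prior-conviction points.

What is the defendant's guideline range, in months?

Base offense level for aggravated theft: 5.
S1 does not apply.
S2 applies (level before this adjustment is 5 < 14, so +1): 5 + 1 = 6.
S3 applies: 6 + 3 = 9.
S4 applies: 9 + 3 = 12.
S5 applies: 12 + 2 = 14.
S6 applies: 14 + 3 = 17.
Final offense level: 17.
Criminal history: 2 prior points → Category I (0-3).
Level 17 falls in the 16-18 band.
Grid: Level 16-18 × Category I = 27-37 months.

27-37 months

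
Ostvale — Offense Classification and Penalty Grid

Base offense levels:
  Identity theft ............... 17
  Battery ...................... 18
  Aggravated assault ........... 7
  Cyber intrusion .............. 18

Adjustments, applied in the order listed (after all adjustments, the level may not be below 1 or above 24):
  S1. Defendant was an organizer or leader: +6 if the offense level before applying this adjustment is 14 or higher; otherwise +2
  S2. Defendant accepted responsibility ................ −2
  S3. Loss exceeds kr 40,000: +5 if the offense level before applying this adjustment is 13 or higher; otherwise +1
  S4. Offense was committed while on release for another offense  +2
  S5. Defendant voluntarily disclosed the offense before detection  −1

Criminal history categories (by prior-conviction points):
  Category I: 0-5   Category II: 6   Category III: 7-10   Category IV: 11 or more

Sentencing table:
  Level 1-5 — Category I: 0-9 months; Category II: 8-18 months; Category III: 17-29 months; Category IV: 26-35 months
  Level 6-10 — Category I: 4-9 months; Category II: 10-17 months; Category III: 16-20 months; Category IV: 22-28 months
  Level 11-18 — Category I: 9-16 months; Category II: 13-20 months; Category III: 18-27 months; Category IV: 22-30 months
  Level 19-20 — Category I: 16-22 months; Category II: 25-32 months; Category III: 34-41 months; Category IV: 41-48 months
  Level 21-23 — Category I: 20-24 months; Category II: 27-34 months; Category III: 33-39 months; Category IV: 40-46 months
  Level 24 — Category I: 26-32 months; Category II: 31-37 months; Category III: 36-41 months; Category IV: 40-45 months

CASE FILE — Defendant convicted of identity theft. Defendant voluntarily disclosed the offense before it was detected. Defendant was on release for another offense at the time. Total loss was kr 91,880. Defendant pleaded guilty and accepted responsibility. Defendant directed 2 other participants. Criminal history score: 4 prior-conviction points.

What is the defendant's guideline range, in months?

Base offense level for identity theft: 17.
S1 applies (level before this adjustment is 17 ≥ 14, so +6): 17 + 6 = 23.
S2 applies: 23 − 2 = 21.
S3 applies (level before this adjustment is 21 ≥ 13, so +5): 21 + 5 = 26.
S4 applies: 26 + 2 = 28.
S5 applies: 28 − 1 = 27.
Level 27 exceeds the maximum of 24; capped at 24.
Final offense level: 24.
Criminal history: 4 prior points → Category I (0-5).
Level 24 falls in the 24 band.
Grid: Level 24 × Category I = 26-32 months.

26-32 months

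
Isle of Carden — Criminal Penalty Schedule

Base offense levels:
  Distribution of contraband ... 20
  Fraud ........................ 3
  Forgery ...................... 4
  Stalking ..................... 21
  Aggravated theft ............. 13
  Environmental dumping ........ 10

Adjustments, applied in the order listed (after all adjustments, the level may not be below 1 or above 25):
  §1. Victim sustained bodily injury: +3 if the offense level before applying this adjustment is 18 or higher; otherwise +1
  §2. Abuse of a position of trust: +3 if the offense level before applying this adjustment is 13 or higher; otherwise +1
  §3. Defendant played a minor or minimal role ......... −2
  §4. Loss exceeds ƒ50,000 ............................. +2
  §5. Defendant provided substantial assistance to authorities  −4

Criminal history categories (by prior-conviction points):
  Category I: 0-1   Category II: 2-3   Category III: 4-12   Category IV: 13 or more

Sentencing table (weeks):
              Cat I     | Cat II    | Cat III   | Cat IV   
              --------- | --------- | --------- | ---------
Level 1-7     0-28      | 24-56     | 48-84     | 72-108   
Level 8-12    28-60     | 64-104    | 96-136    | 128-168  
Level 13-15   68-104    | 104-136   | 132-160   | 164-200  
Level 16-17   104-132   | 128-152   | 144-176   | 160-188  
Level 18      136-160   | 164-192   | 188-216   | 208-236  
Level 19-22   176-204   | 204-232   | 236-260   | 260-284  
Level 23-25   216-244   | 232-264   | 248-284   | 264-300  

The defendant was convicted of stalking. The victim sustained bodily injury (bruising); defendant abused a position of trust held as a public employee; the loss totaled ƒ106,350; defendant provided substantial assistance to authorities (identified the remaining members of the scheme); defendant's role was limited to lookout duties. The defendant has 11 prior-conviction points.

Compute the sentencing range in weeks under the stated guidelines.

Base offense level for stalking: 21.
§1 applies (level before this adjustment is 21 ≥ 18, so +3): 21 + 3 = 24.
§2 applies (level before this adjustment is 24 ≥ 13, so +3): 24 + 3 = 27.
§3 applies: 27 − 2 = 25.
§4 applies: 25 + 2 = 27.
§5 applies: 27 − 4 = 23.
Final offense level: 23.
Criminal history: 11 prior points → Category III (4-12).
Level 23 falls in the 23-25 band.
Grid: Level 23-25 × Category III = 248-284 weeks.

248-284 weeks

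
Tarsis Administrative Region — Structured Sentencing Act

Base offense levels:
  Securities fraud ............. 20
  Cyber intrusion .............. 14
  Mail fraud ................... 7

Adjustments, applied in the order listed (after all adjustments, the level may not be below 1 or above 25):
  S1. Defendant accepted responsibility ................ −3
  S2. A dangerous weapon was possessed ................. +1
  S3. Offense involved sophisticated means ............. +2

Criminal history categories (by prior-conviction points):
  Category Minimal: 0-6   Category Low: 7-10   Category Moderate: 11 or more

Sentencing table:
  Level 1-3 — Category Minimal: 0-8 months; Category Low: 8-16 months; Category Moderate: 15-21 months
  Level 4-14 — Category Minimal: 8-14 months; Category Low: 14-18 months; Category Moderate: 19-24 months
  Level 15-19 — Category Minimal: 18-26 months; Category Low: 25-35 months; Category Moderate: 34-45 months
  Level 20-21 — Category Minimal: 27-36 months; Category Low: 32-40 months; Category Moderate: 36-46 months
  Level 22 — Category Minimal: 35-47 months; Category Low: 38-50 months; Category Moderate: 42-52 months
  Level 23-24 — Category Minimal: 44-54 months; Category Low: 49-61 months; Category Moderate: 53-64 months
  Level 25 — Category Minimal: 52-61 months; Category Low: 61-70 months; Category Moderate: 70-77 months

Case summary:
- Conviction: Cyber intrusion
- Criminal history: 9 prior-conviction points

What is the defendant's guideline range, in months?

14-18 months

Base offense level for cyber intrusion: 14.
Final offense level: 14.
Criminal history: 9 prior points → Category Low (7-10).
Level 14 falls in the 4-14 band.
Grid: Level 4-14 × Category Low = 14-18 months.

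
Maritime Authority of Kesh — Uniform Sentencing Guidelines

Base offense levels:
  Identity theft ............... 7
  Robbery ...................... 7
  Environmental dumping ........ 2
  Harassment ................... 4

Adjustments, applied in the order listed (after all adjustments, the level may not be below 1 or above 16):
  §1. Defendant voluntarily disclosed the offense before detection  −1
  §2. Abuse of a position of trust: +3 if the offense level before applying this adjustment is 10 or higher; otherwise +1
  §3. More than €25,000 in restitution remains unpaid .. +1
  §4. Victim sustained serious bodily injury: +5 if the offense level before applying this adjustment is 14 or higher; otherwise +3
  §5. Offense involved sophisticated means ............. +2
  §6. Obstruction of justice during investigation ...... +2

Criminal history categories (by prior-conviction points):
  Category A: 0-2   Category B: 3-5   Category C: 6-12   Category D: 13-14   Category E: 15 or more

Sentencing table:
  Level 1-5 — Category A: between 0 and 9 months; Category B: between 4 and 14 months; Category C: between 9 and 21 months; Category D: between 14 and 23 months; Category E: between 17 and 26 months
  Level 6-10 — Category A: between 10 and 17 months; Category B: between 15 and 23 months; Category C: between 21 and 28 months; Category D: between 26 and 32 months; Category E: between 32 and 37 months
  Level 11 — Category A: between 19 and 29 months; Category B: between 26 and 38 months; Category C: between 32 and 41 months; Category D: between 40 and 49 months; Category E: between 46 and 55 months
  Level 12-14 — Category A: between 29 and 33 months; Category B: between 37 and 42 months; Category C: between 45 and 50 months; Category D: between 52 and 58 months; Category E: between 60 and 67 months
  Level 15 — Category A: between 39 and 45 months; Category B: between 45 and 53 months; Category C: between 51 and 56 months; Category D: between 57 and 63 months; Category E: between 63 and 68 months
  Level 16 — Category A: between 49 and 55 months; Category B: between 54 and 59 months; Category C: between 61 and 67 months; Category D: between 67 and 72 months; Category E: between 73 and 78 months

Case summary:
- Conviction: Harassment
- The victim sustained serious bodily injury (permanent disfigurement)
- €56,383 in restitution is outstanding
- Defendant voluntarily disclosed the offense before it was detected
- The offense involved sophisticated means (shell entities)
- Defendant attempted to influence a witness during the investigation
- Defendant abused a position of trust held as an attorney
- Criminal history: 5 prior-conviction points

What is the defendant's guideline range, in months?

37-42 months

Base offense level for harassment: 4.
§1 applies: 4 − 1 = 3.
§2 applies (level before this adjustment is 3 < 10, so +1): 3 + 1 = 4.
§3 applies: 4 + 1 = 5.
§4 applies (level before this adjustment is 5 < 14, so +3): 5 + 3 = 8.
§5 applies: 8 + 2 = 10.
§6 applies: 10 + 2 = 12.
Final offense level: 12.
Criminal history: 5 prior points → Category B (3-5).
Level 12 falls in the 12-14 band.
Grid: Level 12-14 × Category B = 37-42 months.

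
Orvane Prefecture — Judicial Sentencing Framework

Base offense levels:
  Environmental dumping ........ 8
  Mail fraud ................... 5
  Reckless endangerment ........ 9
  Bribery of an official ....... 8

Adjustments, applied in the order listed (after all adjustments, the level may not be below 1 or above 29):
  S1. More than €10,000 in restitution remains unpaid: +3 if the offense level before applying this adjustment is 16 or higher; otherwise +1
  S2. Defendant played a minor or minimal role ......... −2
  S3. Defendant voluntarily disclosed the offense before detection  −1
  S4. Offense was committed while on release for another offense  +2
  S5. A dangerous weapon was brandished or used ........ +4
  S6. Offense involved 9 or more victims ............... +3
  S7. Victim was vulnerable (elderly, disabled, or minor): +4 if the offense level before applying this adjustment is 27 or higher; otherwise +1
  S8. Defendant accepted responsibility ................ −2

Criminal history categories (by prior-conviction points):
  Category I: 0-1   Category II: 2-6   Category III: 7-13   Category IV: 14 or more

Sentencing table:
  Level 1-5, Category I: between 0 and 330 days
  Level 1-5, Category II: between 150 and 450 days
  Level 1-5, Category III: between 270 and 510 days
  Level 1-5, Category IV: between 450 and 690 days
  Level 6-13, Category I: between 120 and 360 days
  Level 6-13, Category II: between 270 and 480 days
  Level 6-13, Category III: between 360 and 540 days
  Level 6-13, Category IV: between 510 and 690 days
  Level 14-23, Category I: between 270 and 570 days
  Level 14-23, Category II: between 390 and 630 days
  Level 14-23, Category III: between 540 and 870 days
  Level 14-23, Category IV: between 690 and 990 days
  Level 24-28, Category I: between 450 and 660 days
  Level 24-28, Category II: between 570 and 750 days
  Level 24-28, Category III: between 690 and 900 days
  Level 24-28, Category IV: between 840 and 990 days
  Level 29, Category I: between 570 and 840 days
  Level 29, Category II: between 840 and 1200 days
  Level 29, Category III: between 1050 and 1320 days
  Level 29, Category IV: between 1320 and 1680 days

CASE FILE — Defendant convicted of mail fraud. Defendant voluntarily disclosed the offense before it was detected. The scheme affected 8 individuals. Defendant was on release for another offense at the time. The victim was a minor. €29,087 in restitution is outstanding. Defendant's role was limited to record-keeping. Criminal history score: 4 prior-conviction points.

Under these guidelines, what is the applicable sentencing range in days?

Base offense level for mail fraud: 5.
S1 applies (level before this adjustment is 5 < 16, so +1): 5 + 1 = 6.
S2 applies: 6 − 2 = 4.
S3 applies: 4 − 1 = 3.
S4 applies: 3 + 2 = 5.
S7 applies (level before this adjustment is 5 < 27, so +1): 5 + 1 = 6.
Final offense level: 6.
Criminal history: 4 prior points → Category II (2-6).
Level 6 falls in the 6-13 band.
Grid: Level 6-13 × Category II = 270-480 days.

270-480 days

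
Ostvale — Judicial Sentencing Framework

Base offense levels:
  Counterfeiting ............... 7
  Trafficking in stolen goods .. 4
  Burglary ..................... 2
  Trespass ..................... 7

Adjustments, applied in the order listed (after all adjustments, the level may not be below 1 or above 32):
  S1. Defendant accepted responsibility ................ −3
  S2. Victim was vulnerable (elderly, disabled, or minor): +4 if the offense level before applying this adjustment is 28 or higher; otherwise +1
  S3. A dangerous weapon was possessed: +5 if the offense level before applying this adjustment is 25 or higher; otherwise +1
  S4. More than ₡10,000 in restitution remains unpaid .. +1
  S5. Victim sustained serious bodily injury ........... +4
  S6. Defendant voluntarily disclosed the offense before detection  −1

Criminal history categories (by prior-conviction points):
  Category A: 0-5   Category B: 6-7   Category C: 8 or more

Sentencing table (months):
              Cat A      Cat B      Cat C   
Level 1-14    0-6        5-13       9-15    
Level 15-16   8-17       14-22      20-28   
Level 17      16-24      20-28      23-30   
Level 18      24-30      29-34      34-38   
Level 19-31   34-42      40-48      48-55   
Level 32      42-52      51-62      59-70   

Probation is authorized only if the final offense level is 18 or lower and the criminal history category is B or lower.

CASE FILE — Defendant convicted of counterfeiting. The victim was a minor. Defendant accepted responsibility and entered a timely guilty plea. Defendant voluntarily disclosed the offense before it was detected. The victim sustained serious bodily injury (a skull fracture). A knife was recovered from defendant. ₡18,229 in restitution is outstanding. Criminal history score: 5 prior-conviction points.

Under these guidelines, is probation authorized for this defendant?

Base offense level for counterfeiting: 7.
S1 applies: 7 − 3 = 4.
S2 applies (level before this adjustment is 4 < 28, so +1): 4 + 1 = 5.
S3 applies (level before this adjustment is 5 < 25, so +1): 5 + 1 = 6.
S4 applies: 6 + 1 = 7.
S5 applies: 7 + 4 = 11.
S6 applies: 11 − 1 = 10.
Final offense level: 10.
Criminal history: 5 prior points → Category A (0-5).
Level 10 falls in the 1-14 band.
Grid: Level 1-14 × Category A = 0-6 months.
Probation check: level 10 ≤ 18 and category A ≤ B → eligible.

Yes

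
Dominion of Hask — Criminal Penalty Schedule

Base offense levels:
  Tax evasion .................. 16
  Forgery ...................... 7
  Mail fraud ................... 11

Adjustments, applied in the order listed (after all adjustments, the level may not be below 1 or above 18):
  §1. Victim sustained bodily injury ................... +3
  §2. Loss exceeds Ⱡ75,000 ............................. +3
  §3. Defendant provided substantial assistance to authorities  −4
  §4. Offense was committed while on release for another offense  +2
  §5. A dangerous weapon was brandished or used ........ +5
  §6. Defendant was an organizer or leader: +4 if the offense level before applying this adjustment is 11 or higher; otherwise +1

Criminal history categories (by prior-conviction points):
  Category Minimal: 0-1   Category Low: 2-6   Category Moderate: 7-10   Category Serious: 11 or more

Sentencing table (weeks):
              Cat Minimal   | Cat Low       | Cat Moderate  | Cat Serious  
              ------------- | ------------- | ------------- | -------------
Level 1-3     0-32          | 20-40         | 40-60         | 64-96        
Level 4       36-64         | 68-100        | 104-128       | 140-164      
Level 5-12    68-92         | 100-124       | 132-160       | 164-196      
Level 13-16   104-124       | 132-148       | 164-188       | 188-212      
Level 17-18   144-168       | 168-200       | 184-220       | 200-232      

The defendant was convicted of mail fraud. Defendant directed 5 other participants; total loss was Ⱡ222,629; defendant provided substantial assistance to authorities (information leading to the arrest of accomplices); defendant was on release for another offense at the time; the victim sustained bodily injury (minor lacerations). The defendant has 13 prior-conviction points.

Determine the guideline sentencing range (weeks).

Base offense level for mail fraud: 11.
§1 applies: 11 + 3 = 14.
§2 applies: 14 + 3 = 17.
§3 applies: 17 − 4 = 13.
§4 applies: 13 + 2 = 15.
§6 applies (level before this adjustment is 15 ≥ 11, so +4): 15 + 4 = 19.
Level 19 exceeds the maximum of 18; capped at 18.
Final offense level: 18.
Criminal history: 13 prior points → Category Serious (11+).
Level 18 falls in the 17-18 band.
Grid: Level 17-18 × Category Serious = 200-232 weeks.

200-232 weeks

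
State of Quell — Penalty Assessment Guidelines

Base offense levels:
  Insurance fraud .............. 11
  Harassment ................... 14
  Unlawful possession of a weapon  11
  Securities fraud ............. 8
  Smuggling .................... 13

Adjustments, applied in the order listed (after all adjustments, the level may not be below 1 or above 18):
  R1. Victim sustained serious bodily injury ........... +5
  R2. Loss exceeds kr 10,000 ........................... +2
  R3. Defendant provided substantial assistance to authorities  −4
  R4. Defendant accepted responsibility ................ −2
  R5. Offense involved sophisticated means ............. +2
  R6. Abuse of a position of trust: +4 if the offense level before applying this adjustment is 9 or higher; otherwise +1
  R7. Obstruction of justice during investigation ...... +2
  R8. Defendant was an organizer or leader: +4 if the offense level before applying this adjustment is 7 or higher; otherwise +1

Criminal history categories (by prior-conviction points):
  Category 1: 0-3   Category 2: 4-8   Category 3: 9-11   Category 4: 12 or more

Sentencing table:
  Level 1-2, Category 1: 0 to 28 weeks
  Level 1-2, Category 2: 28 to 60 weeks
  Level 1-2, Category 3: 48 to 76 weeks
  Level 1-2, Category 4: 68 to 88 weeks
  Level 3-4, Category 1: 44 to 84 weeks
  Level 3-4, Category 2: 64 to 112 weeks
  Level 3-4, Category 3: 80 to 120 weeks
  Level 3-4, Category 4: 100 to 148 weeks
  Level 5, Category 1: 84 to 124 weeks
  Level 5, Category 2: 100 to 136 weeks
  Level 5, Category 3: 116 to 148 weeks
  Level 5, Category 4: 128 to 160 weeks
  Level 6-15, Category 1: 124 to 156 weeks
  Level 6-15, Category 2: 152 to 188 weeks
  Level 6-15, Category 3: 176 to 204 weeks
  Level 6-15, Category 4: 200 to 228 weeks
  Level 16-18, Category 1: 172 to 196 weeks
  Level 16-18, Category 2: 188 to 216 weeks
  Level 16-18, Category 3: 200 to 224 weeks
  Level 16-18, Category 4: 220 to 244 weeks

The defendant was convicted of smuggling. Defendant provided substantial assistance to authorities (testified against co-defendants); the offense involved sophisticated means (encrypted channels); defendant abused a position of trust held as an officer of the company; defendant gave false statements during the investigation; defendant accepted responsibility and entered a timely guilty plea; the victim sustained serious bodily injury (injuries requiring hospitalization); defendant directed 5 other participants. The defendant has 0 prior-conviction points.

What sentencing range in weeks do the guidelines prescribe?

Base offense level for smuggling: 13.
R1 applies: 13 + 5 = 18.
R3 applies: 18 − 4 = 14.
R4 applies: 14 − 2 = 12.
R5 applies: 12 + 2 = 14.
R6 applies (level before this adjustment is 14 ≥ 9, so +4): 14 + 4 = 18.
R7 applies: 18 + 2 = 20.
R8 applies (level before this adjustment is 20 ≥ 7, so +4): 20 + 4 = 24.
Level 24 exceeds the maximum of 18; capped at 18.
Final offense level: 18.
Criminal history: 0 prior points → Category 1 (0-3).
Level 18 falls in the 16-18 band.
Grid: Level 16-18 × Category 1 = 172-196 weeks.

172-196 weeks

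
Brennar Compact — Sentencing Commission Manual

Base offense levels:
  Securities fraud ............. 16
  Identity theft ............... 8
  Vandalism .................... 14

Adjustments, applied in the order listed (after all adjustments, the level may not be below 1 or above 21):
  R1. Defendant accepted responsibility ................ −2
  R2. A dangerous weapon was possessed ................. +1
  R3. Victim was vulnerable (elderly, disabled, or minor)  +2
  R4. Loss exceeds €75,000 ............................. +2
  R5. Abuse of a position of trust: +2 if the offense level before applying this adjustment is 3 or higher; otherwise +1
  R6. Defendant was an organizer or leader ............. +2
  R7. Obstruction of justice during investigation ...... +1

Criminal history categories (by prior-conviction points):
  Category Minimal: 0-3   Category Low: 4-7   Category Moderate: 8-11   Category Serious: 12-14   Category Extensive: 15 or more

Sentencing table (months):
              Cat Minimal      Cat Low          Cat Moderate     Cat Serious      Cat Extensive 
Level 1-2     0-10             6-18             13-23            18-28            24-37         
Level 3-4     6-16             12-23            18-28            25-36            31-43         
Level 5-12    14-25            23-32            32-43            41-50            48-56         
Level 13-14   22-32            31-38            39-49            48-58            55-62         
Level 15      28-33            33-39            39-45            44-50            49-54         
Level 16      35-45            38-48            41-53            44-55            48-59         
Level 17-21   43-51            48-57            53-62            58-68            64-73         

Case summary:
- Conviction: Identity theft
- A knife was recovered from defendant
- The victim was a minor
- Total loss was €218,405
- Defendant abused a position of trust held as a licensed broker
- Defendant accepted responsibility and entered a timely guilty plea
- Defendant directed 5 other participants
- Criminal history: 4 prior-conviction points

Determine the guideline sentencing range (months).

Base offense level for identity theft: 8.
R1 applies: 8 − 2 = 6.
R2 applies: 6 + 1 = 7.
R3 applies: 7 + 2 = 9.
R4 applies: 9 + 2 = 11.
R5 applies (level before this adjustment is 11 ≥ 3, so +2): 11 + 2 = 13.
R6 applies: 13 + 2 = 15.
Final offense level: 15.
Criminal history: 4 prior points → Category Low (4-7).
Level 15 falls in the 15 band.
Grid: Level 15 × Category Low = 33-39 months.

33-39 months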